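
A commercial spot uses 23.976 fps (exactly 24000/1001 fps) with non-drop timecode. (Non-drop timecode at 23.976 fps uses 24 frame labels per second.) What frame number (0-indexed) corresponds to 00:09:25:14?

Total seconds to the label: (0 × 3600 + 9 × 60 + 25) = 565.
Frame index = 565 × 24 + 14 = 13574.

13574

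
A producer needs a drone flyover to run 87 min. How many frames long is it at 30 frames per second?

87 min = 5220 s.
Frames = 5220 × 30 = 156600.

156600 frames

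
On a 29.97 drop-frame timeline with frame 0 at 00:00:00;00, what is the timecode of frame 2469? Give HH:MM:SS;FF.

00:01:22;11

Each 10-minute DF block holds 10 × 60 × 30 − 9 × 2 = 17982 frames. 2469 ÷ 17982 → 0 full blocks, remainder 2469.
Within the partial block the first minute is 1800 frames and each further minute 1798, so 1 further minute boundary passed. Total skipped labels = 18 × 0 + 2 × 1 = 2.
Non-drop label index = 2469 + 2 = 2471; at 30 labels/s that is 00:01:22:11, i.e. DF 00:01:22;11.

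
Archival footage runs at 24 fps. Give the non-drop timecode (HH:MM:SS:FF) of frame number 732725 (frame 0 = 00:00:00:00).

08:28:50:05

732725 ÷ 24 = 30530 full seconds, remainder 5 frames.
30530 s = 8 h 28 min 50 s.
Timecode: 08:28:50:05.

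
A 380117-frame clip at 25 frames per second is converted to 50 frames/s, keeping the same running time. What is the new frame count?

760234 frames

Target frames = source frames × (target rate / source rate) = 380117 × (50)/(25) = 380117 × 2 = 760234.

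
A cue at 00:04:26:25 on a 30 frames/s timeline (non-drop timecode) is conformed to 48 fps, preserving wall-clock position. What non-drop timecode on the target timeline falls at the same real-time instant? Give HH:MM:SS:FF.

00:04:26:40

Source frame index: (0×3600 + 4×60 + 26) × 30 + 25 = 8005.
Real time: 8005 / (30) = 1601/6 s.
Target frame: (1601/6) × (48) = 12808.
At 48 labels/s: frame 12808 → 00:04:26:40.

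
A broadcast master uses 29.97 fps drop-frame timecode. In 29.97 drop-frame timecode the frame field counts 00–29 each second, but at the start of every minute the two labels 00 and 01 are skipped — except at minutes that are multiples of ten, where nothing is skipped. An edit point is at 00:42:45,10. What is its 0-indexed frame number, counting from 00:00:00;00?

Complete 10-minute blocks: 4, each 17982 frames → 71928.
Remaining 2 whole minutes in the current block: 1800 + 1 × 1798 = 3598 frames.
Within the current minute: 45 × 30 + 10 − 2 = 1358 (labels ;00/;01 skipped at this minute). Total = 71928 + 3598 + 1358 = 76884.

76884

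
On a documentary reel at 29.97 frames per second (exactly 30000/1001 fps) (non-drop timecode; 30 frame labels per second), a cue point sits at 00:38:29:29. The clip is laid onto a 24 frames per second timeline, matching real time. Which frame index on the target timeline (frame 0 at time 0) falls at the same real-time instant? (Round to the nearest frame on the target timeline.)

Source frame index: (0×3600 + 38×60 + 29) × 30 + 29 = 69299.
Real time: 69299 / (30000/1001) = 69368299/30000 s.
Target frame: (69368299/30000) × (24) = 69368299/1250 ≈ 55494.639 → 55495.

frame 55495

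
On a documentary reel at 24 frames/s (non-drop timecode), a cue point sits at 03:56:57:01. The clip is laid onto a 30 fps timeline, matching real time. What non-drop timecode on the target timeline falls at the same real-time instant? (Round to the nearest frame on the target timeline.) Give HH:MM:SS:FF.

03:56:57:01

Source frame index: (3×3600 + 56×60 + 57) × 24 + 1 = 341209.
Real time: 341209 / (24) = 341209/24 s.
Target frame: (341209/24) × (30) = 1706045/4 ≈ 426511.250 → 426511.
At 30 labels/s: frame 426511 → 03:56:57:01.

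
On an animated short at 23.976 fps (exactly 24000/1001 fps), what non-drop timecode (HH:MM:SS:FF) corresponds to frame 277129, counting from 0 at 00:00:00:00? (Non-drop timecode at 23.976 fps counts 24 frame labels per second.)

277129 ÷ 24 = 11547 full seconds, remainder 1 frame.
11547 s = 3 h 12 min 27 s.
Timecode: 03:12:27:01.

03:12:27:01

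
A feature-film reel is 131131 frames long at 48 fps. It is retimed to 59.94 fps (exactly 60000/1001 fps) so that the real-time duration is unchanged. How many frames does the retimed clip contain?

163750 frames

Target frames = source frames × (target rate / source rate) = 131131 × (60000/1001)/(48) = 131131 × 1250/1001 = 163750.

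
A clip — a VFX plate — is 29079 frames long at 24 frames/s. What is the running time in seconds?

1211.625 seconds

Running time = 29079 / (24) = 1211.625 s.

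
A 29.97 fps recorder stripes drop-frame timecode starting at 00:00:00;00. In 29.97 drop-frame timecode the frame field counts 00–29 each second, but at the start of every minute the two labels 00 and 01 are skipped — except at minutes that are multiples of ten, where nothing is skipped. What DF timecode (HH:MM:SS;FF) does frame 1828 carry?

00:01:01;00

Each 10-minute DF block holds 10 × 60 × 30 − 9 × 2 = 17982 frames. 1828 ÷ 17982 → 0 full blocks, remainder 1828.
Within the partial block the first minute is 1800 frames and each further minute 1798, so 1 further minute boundary passed. Total skipped labels = 18 × 0 + 2 × 1 = 2.
Non-drop label index = 1828 + 2 = 1830; at 30 labels/s that is 00:01:01:00, i.e. DF 00:01:01;00.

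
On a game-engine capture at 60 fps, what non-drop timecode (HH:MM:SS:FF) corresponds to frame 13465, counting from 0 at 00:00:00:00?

00:03:44:25

13465 ÷ 60 = 224 full seconds, remainder 25 frames.
224 s = 0 h 3 min 44 s.
Timecode: 00:03:44:25.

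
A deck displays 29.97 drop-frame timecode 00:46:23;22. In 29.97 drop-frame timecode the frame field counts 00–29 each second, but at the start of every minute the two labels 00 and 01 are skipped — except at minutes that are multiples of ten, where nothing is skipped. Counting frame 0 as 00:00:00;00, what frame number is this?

Complete 10-minute blocks: 4, each 17982 frames → 71928.
Remaining 6 whole minutes in the current block: 1800 + 5 × 1798 = 10790 frames.
Within the current minute: 23 × 30 + 22 − 2 = 710 (labels ;00/;01 skipped at this minute). Total = 71928 + 10790 + 710 = 83428.

83428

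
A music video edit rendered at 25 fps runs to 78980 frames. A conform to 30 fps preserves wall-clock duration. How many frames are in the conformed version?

Frames at target rate = 78980 × (30) / (25) = 94776.

94776 frames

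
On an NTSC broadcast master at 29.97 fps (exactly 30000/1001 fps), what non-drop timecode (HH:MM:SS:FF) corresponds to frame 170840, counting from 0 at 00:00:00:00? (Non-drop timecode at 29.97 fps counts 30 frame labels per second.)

01:34:54:20

170840 ÷ 30 = 5694 full seconds, remainder 20 frames.
5694 s = 1 h 34 min 54 s.
Timecode: 01:34:54:20.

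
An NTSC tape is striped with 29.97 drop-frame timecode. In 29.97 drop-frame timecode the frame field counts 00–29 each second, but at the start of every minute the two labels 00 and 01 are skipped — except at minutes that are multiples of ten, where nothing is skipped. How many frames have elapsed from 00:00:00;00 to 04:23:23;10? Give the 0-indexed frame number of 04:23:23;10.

473626

Complete 10-minute blocks: 26, each 17982 frames → 467532.
Remaining 3 whole minutes in the current block: 1800 + 2 × 1798 = 5396 frames.
Within the current minute: 23 × 30 + 10 − 2 = 698 (labels ;00/;01 skipped at this minute). Total = 467532 + 5396 + 698 = 473626.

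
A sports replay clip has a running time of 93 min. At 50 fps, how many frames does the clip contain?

279000 frames

93 min = 5580 s.
Frames = 5580 × 50 = 279000.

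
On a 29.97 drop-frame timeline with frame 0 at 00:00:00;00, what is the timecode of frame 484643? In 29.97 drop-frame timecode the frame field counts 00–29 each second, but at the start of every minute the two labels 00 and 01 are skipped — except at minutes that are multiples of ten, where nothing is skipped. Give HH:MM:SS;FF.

04:29:30;29

Ten DF minutes hold 17982 frames, so frame 484643 lies in block 26 (frames 467532–485513) with 17111 frames into that block.
The block's first minute is 1800 frames and the rest 1798 each; 17111 frames reaches minute 9, so 26 × 18 + 9 × 2 = 486 labels have been skipped so far.
Adding those back, label number 484643 + 486 = 485129 at 30 labels/s is 16170 s + 29 f = 4 h 29 min 30 s frame 29, i.e. 04:29:30;29.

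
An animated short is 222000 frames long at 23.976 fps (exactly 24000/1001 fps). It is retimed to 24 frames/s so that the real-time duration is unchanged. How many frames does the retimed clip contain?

222222 frames

Target frames = source frames × (target rate / source rate) = 222000 × (24)/(24000/1001) = 222000 × 1001/1000 = 222222.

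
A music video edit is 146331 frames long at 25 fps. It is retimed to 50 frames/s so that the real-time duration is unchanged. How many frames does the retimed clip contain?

Frames at target rate = 146331 × (50) / (25) = 292662.

292662 frames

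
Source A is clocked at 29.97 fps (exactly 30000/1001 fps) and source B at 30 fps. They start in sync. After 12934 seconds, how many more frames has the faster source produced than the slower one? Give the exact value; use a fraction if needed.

A emits 30000/1001 × 12934 = 388020000/1001 frames; B emits 30 × 12934 = 388020.
Difference = 388020/1001 frames (≈ 387.6324); B is ahead of A.

388020/1001 frames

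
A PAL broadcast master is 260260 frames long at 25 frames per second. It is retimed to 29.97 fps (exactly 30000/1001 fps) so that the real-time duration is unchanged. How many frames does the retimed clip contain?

Target frames = source frames × (target rate / source rate) = 260260 × (30000/1001)/(25) = 260260 × 1200/1001 = 312000.

312000 frames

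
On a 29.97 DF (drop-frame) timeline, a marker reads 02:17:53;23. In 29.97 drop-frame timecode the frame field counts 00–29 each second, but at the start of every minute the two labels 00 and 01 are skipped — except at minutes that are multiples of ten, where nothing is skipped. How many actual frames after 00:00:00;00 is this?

As if non-drop at 30 labels/s: (2 × 3600 + 17 × 60 + 53) × 30 + 23 = 248213.
Minute boundaries passed: 137; those not divisible by 10: 137 − 13 = 124; dropped labels = 2 × 124 = 248.
Actual frame index = 248213 − 248 = 247965.

247965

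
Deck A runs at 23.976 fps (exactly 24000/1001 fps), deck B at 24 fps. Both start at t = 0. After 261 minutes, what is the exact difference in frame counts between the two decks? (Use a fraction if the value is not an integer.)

375840/1001 frames

261 min = 15660 s.
A emits 24000/1001 × 15660 = 375840000/1001 frames; B emits 24 × 15660 = 375840.
Difference = 375840/1001 frames (≈ 375.4645); B is ahead of A.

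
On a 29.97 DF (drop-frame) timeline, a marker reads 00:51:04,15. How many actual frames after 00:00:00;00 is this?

As if non-drop at 30 labels/s: (0 × 3600 + 51 × 60 + 4) × 30 + 15 = 91935.
Minute boundaries passed: 51; those not divisible by 10: 51 − 5 = 46; dropped labels = 2 × 46 = 92.
Actual frame index = 91935 − 92 = 91843.

91843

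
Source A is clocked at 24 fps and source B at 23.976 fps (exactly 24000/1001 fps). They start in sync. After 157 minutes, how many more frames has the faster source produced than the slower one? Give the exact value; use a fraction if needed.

157 min = 9420 s.
A emits 24 × 9420 = 226080 frames; B emits 24000/1001 × 9420 = 226080000/1001.
Difference = 226080/1001 frames (≈ 225.8541); B is behind A.

226080/1001 frames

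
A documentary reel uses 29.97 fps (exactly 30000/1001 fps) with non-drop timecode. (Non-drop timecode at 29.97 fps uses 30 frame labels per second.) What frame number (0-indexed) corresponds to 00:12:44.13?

Total seconds to the label: (0 × 3600 + 12 × 60 + 44) = 764.
Frame index = 764 × 30 + 13 = 22933.

frame 22933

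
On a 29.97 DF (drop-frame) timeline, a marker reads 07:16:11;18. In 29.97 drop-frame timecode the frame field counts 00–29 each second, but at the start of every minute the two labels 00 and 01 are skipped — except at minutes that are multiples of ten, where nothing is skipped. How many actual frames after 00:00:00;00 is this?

784362

As if non-drop at 30 labels/s: (7 × 3600 + 16 × 60 + 11) × 30 + 18 = 785148.
Minute boundaries passed: 436; those not divisible by 10: 436 − 43 = 393; dropped labels = 2 × 393 = 786.
Actual frame index = 785148 − 786 = 784362.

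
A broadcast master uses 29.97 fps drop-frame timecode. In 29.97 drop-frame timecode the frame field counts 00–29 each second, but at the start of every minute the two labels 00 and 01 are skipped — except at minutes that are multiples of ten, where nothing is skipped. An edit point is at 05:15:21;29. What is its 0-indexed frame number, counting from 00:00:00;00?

As if non-drop at 30 labels/s: (5 × 3600 + 15 × 60 + 21) × 30 + 29 = 567659.
Minute boundaries passed: 315; those not divisible by 10: 315 − 31 = 284; dropped labels = 2 × 284 = 568.
Actual frame index = 567659 − 568 = 567091.

567091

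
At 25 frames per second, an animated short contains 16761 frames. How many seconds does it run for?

Running time = 16761 / (25) = 670.44 s.

670.44 seconds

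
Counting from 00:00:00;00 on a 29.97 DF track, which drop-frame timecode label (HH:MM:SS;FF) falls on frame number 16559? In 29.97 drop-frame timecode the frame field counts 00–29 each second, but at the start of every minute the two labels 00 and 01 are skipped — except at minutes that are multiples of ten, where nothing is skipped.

Ten DF minutes hold 17982 frames, so frame 16559 lies in block 0 (frames 0–17981) with 16559 frames into that block.
The block's first minute is 1800 frames and the rest 1798 each; 16559 frames reaches minute 9, so 0 × 18 + 9 × 2 = 18 labels have been skipped so far.
Adding those back, label number 16559 + 18 = 16577 at 30 labels/s is 552 s + 17 f = 0 h 9 min 12 s frame 17, i.e. 00:09:12;17.

00:09:12;17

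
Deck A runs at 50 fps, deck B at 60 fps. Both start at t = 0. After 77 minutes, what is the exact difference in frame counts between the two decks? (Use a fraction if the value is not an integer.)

46200 frames

77 min = 4620 s.
A emits 50 × 4620 = 231000 frames; B emits 60 × 4620 = 277200.
Difference = 46200 frames; B is ahead of A.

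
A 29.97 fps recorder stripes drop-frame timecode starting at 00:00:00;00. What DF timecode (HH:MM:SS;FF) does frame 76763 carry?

Each 10-minute DF block holds 10 × 60 × 30 − 9 × 2 = 17982 frames. 76763 ÷ 17982 → 4 full blocks, remainder 4835.
Within the partial block the first minute is 1800 frames and each further minute 1798, so 2 further minute boundaries passed. Total skipped labels = 18 × 4 + 2 × 2 = 76.
Non-drop label index = 76763 + 76 = 76839; at 30 labels/s that is 00:42:41:09, i.e. DF 00:42:41;09.

00:42:41;09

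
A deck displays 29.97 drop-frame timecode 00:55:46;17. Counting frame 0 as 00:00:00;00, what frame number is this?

100297

As if non-drop at 30 labels/s: (0 × 3600 + 55 × 60 + 46) × 30 + 17 = 100397.
Minute boundaries passed: 55; those not divisible by 10: 55 − 5 = 50; dropped labels = 2 × 50 = 100.
Actual frame index = 100397 − 100 = 100297.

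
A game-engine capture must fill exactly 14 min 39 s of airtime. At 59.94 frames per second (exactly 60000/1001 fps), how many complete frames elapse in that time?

14 min 39 s = 879 s.
Frames = 879 × 60000/1001 = 52740000/1001 ≈ 52687.3127.
Complete frames: 52687.

52687 frames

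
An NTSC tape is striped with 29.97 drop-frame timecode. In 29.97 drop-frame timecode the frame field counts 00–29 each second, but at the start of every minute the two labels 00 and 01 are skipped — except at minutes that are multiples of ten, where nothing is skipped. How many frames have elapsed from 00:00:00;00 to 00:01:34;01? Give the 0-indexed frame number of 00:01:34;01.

2819

Complete 10-minute blocks: 0, each 17982 frames → 0.
Remaining 1 whole minute in the current block: 1800 + 0 × 1798 = 1800 frames.
Within the current minute: 34 × 30 + 1 − 2 = 1019 (labels ;00/;01 skipped at this minute). Total = 0 + 1800 + 1019 = 2819.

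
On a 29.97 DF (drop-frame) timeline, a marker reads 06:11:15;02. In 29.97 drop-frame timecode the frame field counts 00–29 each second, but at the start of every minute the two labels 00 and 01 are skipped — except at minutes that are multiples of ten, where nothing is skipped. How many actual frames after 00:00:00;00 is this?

667584

Complete 10-minute blocks: 37, each 17982 frames → 665334.
Remaining 1 whole minute in the current block: 1800 + 0 × 1798 = 1800 frames.
Within the current minute: 15 × 30 + 2 − 2 = 450 (labels ;00/;01 skipped at this minute). Total = 665334 + 1800 + 450 = 667584.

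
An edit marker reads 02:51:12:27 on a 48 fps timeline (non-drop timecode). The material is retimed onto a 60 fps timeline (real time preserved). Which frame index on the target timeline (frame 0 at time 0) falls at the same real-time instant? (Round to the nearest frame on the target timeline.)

frame 616354

Source frame index: (2×3600 + 51×60 + 12) × 48 + 27 = 493083.
Real time: 493083 / (48) = 164361/16 s.
Target frame: (164361/16) × (60) = 2465415/4 ≈ 616353.750 → 616354.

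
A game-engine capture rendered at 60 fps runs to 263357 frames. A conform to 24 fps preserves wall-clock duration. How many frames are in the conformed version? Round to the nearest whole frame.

105343 frames

Frames at target rate = 263357 × (24) / (60) = 526714/5 ≈ 105342.800.
Nearest whole frame: 105343.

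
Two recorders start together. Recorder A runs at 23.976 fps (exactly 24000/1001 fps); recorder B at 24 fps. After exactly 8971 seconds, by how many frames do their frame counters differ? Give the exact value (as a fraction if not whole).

A emits 24000/1001 × 8971 = 215304000/1001 frames; B emits 24 × 8971 = 215304.
Difference = 215304/1001 frames (≈ 215.0889); B is ahead of A.

215304/1001 frames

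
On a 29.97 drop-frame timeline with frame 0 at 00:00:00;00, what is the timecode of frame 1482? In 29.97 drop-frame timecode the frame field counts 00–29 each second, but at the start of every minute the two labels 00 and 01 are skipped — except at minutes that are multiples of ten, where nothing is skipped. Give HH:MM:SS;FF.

00:00:49;12

Each 10-minute DF block holds 10 × 60 × 30 − 9 × 2 = 17982 frames. 1482 ÷ 17982 → 0 full blocks, remainder 1482.
Within the partial block the first minute is 1800 frames and each further minute 1798, so 0 further minute boundaries passed. Total skipped labels = 18 × 0 + 2 × 0 = 0.
Non-drop label index = 1482 + 0 = 1482; at 30 labels/s that is 00:00:49:12, i.e. DF 00:00:49;12.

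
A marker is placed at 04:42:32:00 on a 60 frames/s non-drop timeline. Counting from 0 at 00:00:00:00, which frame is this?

frame 1017120

Total seconds to the label: (4 × 3600 + 42 × 60 + 32) = 16952.
Frame index = 16952 × 60 + 0 = 1017120.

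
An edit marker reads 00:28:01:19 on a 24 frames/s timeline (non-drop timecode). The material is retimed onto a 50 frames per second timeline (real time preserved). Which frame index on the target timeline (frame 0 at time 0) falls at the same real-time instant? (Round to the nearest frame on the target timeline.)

frame 84090

Source frame index: (0×3600 + 28×60 + 1) × 24 + 19 = 40363.
Real time: 40363 / (24) = 40363/24 s.
Target frame: (40363/24) × (50) = 1009075/12 ≈ 84089.583 → 84090.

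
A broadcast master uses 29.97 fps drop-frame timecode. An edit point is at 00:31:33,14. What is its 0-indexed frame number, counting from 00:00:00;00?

56748

As if non-drop at 30 labels/s: (0 × 3600 + 31 × 60 + 33) × 30 + 14 = 56804.
Minute boundaries passed: 31; those not divisible by 10: 31 − 3 = 28; dropped labels = 2 × 28 = 56.
Actual frame index = 56804 − 56 = 56748.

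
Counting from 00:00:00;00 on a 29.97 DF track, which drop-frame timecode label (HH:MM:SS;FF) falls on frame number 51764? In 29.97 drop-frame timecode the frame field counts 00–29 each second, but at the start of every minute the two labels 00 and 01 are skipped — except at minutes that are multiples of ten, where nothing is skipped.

Each 10-minute DF block holds 10 × 60 × 30 − 9 × 2 = 17982 frames. 51764 ÷ 17982 → 2 full blocks, remainder 15800.
Within the partial block the first minute is 1800 frames and each further minute 1798, so 8 further minute boundaries passed. Total skipped labels = 18 × 2 + 2 × 8 = 52.
Non-drop label index = 51764 + 52 = 51816; at 30 labels/s that is 00:28:47:06, i.e. DF 00:28:47;06.

00:28:47;06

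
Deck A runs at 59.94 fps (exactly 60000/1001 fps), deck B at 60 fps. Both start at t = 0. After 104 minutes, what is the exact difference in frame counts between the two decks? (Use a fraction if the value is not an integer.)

28800/77 frames

104 min = 6240 s.
A emits 60000/1001 × 6240 = 28800000/77 frames; B emits 60 × 6240 = 374400.
Difference = 28800/77 frames (≈ 374.0260); B is ahead of A.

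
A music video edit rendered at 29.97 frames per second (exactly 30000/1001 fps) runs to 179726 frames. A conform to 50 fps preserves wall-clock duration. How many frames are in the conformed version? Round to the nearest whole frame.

Frames at target rate = 179726 × (50) / (30000/1001) = 89952863/300 ≈ 299842.877.
Nearest whole frame: 299843.

299843 frames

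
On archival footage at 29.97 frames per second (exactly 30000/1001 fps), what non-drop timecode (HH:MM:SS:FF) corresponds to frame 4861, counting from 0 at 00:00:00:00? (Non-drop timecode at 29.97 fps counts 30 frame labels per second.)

4861 ÷ 30 = 162 full seconds, remainder 1 frame.
162 s = 0 h 2 min 42 s.
Timecode: 00:02:42:01.

00:02:42:01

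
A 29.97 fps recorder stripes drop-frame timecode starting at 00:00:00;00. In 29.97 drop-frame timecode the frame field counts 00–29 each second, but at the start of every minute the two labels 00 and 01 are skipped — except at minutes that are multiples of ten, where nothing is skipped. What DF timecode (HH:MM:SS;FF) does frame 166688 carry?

Each 10-minute DF block holds 10 × 60 × 30 − 9 × 2 = 17982 frames. 166688 ÷ 17982 → 9 full blocks, remainder 4850.
Within the partial block the first minute is 1800 frames and each further minute 1798, so 2 further minute boundaries passed. Total skipped labels = 18 × 9 + 2 × 2 = 166.
Non-drop label index = 166688 + 166 = 166854; at 30 labels/s that is 01:32:41:24, i.e. DF 01:32:41;24.

01:32:41;24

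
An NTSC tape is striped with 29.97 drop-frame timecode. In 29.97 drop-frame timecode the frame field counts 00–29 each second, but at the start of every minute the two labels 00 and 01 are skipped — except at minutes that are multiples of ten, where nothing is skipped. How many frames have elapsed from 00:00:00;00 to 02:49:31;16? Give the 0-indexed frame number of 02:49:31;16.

Complete 10-minute blocks: 16, each 17982 frames → 287712.
Remaining 9 whole minutes in the current block: 1800 + 8 × 1798 = 16184 frames.
Within the current minute: 31 × 30 + 16 − 2 = 944 (labels ;00/;01 skipped at this minute). Total = 287712 + 16184 + 944 = 304840.

304840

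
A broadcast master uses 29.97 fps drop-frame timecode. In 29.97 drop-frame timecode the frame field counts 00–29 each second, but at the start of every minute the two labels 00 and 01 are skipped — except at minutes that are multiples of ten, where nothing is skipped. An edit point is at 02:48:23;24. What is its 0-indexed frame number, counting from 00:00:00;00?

302810

As if non-drop at 30 labels/s: (2 × 3600 + 48 × 60 + 23) × 30 + 24 = 303114.
Minute boundaries passed: 168; those not divisible by 10: 168 − 16 = 152; dropped labels = 2 × 152 = 304.
Actual frame index = 303114 − 304 = 302810.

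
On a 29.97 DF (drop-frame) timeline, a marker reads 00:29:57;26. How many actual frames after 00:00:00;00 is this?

Complete 10-minute blocks: 2, each 17982 frames → 35964.
Remaining 9 whole minutes in the current block: 1800 + 8 × 1798 = 16184 frames.
Within the current minute: 57 × 30 + 26 − 2 = 1734 (labels ;00/;01 skipped at this minute). Total = 35964 + 16184 + 1734 = 53882.

53882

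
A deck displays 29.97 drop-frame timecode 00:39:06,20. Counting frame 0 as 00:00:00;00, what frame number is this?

Complete 10-minute blocks: 3, each 17982 frames → 53946.
Remaining 9 whole minutes in the current block: 1800 + 8 × 1798 = 16184 frames.
Within the current minute: 6 × 30 + 20 − 2 = 198 (labels ;00/;01 skipped at this minute). Total = 53946 + 16184 + 198 = 70328.

70328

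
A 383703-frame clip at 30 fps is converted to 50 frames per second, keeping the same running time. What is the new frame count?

639505 frames

Target frames = source frames × (target rate / source rate) = 383703 × (50)/(30) = 383703 × 5/3 = 639505.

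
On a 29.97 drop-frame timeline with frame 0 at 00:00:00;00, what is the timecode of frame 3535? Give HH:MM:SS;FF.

Ten DF minutes hold 17982 frames, so frame 3535 lies in block 0 (frames 0–17981) with 3535 frames into that block.
The block's first minute is 1800 frames and the rest 1798 each; 3535 frames reaches minute 1, so 0 × 18 + 1 × 2 = 2 labels have been skipped so far.
Adding those back, label number 3535 + 2 = 3537 at 30 labels/s is 117 s + 27 f = 0 h 1 min 57 s frame 27, i.e. 00:01:57;27.

00:01:57;27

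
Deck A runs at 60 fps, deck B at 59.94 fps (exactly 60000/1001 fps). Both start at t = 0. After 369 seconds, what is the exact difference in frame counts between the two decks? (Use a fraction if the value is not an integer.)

A emits 60 × 369 = 22140 frames; B emits 60000/1001 × 369 = 22140000/1001.
Difference = 22140/1001 frames (≈ 22.1179); B is behind A.

22140/1001 frames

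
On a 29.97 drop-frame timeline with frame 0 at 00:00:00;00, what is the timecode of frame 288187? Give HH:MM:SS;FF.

Ten DF minutes hold 17982 frames, so frame 288187 lies in block 16 (frames 287712–305693) with 475 frames into that block.
The block's first minute is 1800 frames and the rest 1798 each; 475 frames reaches minute 0, so 16 × 18 + 0 × 2 = 288 labels have been skipped so far.
Adding those back, label number 288187 + 288 = 288475 at 30 labels/s is 9615 s + 25 f = 2 h 40 min 15 s frame 25, i.e. 02:40:15;25.

02:40:15;25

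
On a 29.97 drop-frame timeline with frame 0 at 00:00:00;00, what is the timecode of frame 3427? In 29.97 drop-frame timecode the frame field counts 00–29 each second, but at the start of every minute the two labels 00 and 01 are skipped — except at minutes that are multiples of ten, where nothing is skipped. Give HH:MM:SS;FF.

Each 10-minute DF block holds 10 × 60 × 30 − 9 × 2 = 17982 frames. 3427 ÷ 17982 → 0 full blocks, remainder 3427.
Within the partial block the first minute is 1800 frames and each further minute 1798, so 1 further minute boundary passed. Total skipped labels = 18 × 0 + 2 × 1 = 2.
Non-drop label index = 3427 + 2 = 3429; at 30 labels/s that is 00:01:54:09, i.e. DF 00:01:54;09.

00:01:54;09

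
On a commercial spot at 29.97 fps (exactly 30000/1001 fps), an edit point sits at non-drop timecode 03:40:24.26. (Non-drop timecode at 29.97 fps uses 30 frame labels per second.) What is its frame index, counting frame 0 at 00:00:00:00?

396746

Total seconds to the label: (3 × 3600 + 40 × 60 + 24) = 13224.
Frame index = 13224 × 30 + 26 = 396746.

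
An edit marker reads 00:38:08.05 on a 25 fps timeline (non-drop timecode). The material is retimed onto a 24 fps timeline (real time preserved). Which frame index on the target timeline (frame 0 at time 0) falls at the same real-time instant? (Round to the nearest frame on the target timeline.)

frame 54917

Source frame index: (0×3600 + 38×60 + 8) × 25 + 5 = 57205.
Real time: 57205 / (25) = 11441/5 s.
Target frame: (11441/5) × (24) = 274584/5 ≈ 54916.800 → 54917.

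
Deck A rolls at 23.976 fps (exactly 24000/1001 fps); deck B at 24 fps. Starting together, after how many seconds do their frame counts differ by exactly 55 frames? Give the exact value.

55055/24 seconds

The gap grows by |24 − 24000/1001| = 24/1001 frames per second.
Time for a 55-frame gap: 55 ÷ (24/1001) = 55055/24 s.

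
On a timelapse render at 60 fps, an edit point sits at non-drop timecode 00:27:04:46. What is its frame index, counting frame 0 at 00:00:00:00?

Total seconds to the label: (0 × 3600 + 27 × 60 + 4) = 1624.
Frame index = 1624 × 60 + 46 = 97486.

frame 97486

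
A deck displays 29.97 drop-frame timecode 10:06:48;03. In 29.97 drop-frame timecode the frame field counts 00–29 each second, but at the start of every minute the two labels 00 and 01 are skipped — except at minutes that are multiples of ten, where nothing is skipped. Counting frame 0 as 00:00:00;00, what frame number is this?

Complete 10-minute blocks: 60, each 17982 frames → 1078920.
Remaining 6 whole minutes in the current block: 1800 + 5 × 1798 = 10790 frames.
Within the current minute: 48 × 30 + 3 − 2 = 1441 (labels ;00/;01 skipped at this minute). Total = 1078920 + 10790 + 1441 = 1091151.

1091151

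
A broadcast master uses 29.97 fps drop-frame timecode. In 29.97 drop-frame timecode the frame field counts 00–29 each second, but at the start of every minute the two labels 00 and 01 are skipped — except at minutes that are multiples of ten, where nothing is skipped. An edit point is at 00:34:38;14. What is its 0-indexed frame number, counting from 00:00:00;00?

62292

As if non-drop at 30 labels/s: (0 × 3600 + 34 × 60 + 38) × 30 + 14 = 62354.
Minute boundaries passed: 34; those not divisible by 10: 34 − 3 = 31; dropped labels = 2 × 31 = 62.
Actual frame index = 62354 − 62 = 62292.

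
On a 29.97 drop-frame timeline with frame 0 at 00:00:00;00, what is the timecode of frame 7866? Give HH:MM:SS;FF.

Each 10-minute DF block holds 10 × 60 × 30 − 9 × 2 = 17982 frames. 7866 ÷ 17982 → 0 full blocks, remainder 7866.
Within the partial block the first minute is 1800 frames and each further minute 1798, so 4 further minute boundaries passed. Total skipped labels = 18 × 0 + 2 × 4 = 8.
Non-drop label index = 7866 + 8 = 7874; at 30 labels/s that is 00:04:22:14, i.e. DF 00:04:22;14.

00:04:22;14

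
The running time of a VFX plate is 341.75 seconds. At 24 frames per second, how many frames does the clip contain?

8202 frames

Frames = 341.75 × 24 = 8202.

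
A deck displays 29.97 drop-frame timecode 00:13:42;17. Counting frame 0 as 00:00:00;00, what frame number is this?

24653

As if non-drop at 30 labels/s: (0 × 3600 + 13 × 60 + 42) × 30 + 17 = 24677.
Minute boundaries passed: 13; those not divisible by 10: 13 − 1 = 12; dropped labels = 2 × 12 = 24.
Actual frame index = 24677 − 24 = 24653.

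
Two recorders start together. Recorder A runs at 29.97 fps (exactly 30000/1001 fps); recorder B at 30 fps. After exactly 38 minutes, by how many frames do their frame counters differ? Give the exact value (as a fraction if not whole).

38 min = 2280 s.
A emits 30000/1001 × 2280 = 68400000/1001 frames; B emits 30 × 2280 = 68400.
Difference = 68400/1001 frames (≈ 68.3317); B is ahead of A.

68400/1001 frames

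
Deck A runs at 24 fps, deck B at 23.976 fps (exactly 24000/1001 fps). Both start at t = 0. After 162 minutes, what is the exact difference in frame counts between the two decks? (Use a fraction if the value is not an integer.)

233280/1001 frames

162 min = 9720 s.
A emits 24 × 9720 = 233280 frames; B emits 24000/1001 × 9720 = 233280000/1001.
Difference = 233280/1001 frames (≈ 233.0470); B is behind A.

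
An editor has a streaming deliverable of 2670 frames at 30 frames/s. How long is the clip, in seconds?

Running time = 2670 / (30) = 89 s.

89 seconds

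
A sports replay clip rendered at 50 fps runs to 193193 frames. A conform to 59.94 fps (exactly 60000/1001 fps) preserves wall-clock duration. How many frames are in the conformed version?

231600 frames

Target frames = source frames × (target rate / source rate) = 193193 × (60000/1001)/(50) = 193193 × 1200/1001 = 231600.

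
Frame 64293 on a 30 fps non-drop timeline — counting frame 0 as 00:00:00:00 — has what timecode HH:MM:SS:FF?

00:35:43:03

64293 ÷ 30 = 2143 full seconds, remainder 3 frames.
2143 s = 0 h 35 min 43 s.
Timecode: 00:35:43:03.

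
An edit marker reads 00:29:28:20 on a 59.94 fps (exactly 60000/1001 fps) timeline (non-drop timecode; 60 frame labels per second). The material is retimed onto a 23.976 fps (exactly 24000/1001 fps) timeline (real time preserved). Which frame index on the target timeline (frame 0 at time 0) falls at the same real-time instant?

Source frame index: (0×3600 + 29×60 + 28) × 60 + 20 = 106100.
Real time: 106100 / (60000/1001) = 1062061/600 s.
Target frame: (1062061/600) × (24000/1001) = 42440.

frame 42440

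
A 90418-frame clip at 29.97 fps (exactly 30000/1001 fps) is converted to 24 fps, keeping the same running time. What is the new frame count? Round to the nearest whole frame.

Frames at target rate = 90418 × (24) / (30000/1001) = 45254209/625 ≈ 72406.734.
Nearest whole frame: 72407.

72407 frames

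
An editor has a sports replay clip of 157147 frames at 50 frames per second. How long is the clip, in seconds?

Running time = 157147 / (50) = 3142.94 s.

3142.94 seconds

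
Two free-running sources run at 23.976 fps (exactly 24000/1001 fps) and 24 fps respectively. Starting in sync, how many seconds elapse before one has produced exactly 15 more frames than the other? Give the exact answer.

The gap grows by |24 − 24000/1001| = 24/1001 frames per second.
Time for a 15-frame gap: 15 ÷ (24/1001) = 625.625 s.

625.625 seconds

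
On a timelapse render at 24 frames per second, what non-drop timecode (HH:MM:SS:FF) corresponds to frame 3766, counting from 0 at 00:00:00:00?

00:02:36:22

3766 ÷ 24 = 156 full seconds, remainder 22 frames.
156 s = 0 h 2 min 36 s.
Timecode: 00:02:36:22.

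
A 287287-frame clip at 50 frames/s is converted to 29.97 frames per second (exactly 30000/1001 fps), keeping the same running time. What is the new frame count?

172200 frames

Target frames = source frames × (target rate / source rate) = 287287 × (30000/1001)/(50) = 287287 × 600/1001 = 172200.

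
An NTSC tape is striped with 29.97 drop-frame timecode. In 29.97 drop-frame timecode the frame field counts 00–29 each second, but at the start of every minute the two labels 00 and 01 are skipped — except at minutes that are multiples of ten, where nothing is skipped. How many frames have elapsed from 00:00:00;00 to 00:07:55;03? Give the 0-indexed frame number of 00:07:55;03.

As if non-drop at 30 labels/s: (0 × 3600 + 7 × 60 + 55) × 30 + 3 = 14253.
Minute boundaries passed: 7; those not divisible by 10: 7 − 0 = 7; dropped labels = 2 × 7 = 14.
Actual frame index = 14253 − 14 = 14239.

14239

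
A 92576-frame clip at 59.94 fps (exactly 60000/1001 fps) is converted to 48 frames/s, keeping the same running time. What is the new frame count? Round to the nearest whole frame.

74135 frames

Frames at target rate = 92576 × (48) / (60000/1001) = 46334288/625 ≈ 74134.861.
Nearest whole frame: 74135.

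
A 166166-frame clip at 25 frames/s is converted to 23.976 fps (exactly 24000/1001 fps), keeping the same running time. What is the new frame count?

Target frames = source frames × (target rate / source rate) = 166166 × (24000/1001)/(25) = 166166 × 960/1001 = 159360.

159360 frames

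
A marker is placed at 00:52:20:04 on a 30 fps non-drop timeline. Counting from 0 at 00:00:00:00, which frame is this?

frame 94204

Total seconds to the label: (0 × 3600 + 52 × 60 + 20) = 3140.
Frame index = 3140 × 30 + 4 = 94204.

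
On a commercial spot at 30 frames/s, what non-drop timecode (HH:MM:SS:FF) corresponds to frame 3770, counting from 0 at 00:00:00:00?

00:02:05:20

3770 ÷ 30 = 125 full seconds, remainder 20 frames.
125 s = 0 h 2 min 5 s.
Timecode: 00:02:05:20.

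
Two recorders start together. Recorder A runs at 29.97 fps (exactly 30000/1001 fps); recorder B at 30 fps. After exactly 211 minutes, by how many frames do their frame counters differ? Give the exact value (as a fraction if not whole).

379800/1001 frames

211 min = 12660 s.
A emits 30000/1001 × 12660 = 379800000/1001 frames; B emits 30 × 12660 = 379800.
Difference = 379800/1001 frames (≈ 379.4206); B is ahead of A.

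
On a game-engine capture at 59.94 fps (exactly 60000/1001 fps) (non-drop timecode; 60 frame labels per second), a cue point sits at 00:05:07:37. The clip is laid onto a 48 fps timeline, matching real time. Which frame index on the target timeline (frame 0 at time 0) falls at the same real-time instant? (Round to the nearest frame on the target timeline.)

Source frame index: (0×3600 + 5×60 + 7) × 60 + 37 = 18457.
Real time: 18457 / (60000/1001) = 18475457/60000 s.
Target frame: (18475457/60000) × (48) = 18475457/1250 ≈ 14780.366 → 14780.

frame 14780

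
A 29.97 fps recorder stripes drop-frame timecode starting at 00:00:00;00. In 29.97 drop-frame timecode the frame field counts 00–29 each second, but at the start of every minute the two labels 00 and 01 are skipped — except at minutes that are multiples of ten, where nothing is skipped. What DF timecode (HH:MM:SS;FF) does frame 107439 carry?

00:59:44;27

Ten DF minutes hold 17982 frames, so frame 107439 lies in block 5 (frames 89910–107891) with 17529 frames into that block.
The block's first minute is 1800 frames and the rest 1798 each; 17529 frames reaches minute 9, so 5 × 18 + 9 × 2 = 108 labels have been skipped so far.
Adding those back, label number 107439 + 108 = 107547 at 30 labels/s is 3584 s + 27 f = 0 h 59 min 44 s frame 27, i.e. 00:59:44;27.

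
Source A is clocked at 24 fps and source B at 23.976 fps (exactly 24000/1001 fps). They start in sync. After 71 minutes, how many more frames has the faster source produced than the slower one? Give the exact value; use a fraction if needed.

71 min = 4260 s.
A emits 24 × 4260 = 102240 frames; B emits 24000/1001 × 4260 = 102240000/1001.
Difference = 102240/1001 frames (≈ 102.1379); B is behind A.

102240/1001 frames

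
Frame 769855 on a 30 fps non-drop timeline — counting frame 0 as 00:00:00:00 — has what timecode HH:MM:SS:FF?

07:07:41:25

769855 ÷ 30 = 25661 full seconds, remainder 25 frames.
25661 s = 7 h 7 min 41 s.
Timecode: 07:07:41:25.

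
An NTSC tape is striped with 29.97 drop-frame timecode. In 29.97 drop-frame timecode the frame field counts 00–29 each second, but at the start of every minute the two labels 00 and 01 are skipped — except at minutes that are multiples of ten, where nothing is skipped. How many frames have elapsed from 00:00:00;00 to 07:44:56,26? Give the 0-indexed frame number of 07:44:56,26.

Complete 10-minute blocks: 46, each 17982 frames → 827172.
Remaining 4 whole minutes in the current block: 1800 + 3 × 1798 = 7194 frames.
Within the current minute: 56 × 30 + 26 − 2 = 1704 (labels ;00/;01 skipped at this minute). Total = 827172 + 7194 + 1704 = 836070.

836070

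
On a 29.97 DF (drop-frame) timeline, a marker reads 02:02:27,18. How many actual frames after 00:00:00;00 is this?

As if non-drop at 30 labels/s: (2 × 3600 + 2 × 60 + 27) × 30 + 18 = 220428.
Minute boundaries passed: 122; those not divisible by 10: 122 − 12 = 110; dropped labels = 2 × 110 = 220.
Actual frame index = 220428 − 220 = 220208.

220208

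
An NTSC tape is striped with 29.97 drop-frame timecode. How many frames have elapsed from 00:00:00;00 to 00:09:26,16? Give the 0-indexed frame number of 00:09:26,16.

Complete 10-minute blocks: 0, each 17982 frames → 0.
Remaining 9 whole minutes in the current block: 1800 + 8 × 1798 = 16184 frames.
Within the current minute: 26 × 30 + 16 − 2 = 794 (labels ;00/;01 skipped at this minute). Total = 0 + 16184 + 794 = 16978.

16978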